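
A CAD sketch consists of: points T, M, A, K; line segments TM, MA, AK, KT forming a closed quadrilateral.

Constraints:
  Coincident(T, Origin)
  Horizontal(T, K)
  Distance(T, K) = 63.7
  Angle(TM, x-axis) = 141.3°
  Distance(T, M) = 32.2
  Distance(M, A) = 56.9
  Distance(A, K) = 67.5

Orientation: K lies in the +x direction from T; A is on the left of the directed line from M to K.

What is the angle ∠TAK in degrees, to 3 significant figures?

60.9°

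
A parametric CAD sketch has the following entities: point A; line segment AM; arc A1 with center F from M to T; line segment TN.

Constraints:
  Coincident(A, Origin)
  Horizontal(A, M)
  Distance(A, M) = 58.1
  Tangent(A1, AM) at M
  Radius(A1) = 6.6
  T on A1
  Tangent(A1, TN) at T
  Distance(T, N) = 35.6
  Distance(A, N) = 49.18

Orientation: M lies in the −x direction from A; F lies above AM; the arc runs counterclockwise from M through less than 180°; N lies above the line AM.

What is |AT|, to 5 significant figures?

52.441

A is at the origin; AM is horizontal with |AM| = 58.1 and M on the −x side, so M = (-58.100, 0.0000). Since A1 is tangent to AM there, FM ⟂ AM, so F = M + (0, 6.6) = (-58.100, 6.6000). Since FT ⟂ TN (tangency), |FN| = √(6.6² + 35.6²) = 36.207 regardless of where T sits on A1. So N lies on both circle(A, 49.18) and circle(F, 36.207); the above-AM intersection is N = (-35.038, 34.511). T is the foot of the tangent from N: T = (-52.331, 3.3939).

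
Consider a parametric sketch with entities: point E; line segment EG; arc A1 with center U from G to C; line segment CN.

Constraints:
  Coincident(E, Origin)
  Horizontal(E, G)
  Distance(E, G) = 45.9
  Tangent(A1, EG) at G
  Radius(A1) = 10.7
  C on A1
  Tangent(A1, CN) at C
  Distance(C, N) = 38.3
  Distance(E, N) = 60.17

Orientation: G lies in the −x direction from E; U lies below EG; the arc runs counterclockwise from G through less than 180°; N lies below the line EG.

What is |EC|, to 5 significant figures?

57.383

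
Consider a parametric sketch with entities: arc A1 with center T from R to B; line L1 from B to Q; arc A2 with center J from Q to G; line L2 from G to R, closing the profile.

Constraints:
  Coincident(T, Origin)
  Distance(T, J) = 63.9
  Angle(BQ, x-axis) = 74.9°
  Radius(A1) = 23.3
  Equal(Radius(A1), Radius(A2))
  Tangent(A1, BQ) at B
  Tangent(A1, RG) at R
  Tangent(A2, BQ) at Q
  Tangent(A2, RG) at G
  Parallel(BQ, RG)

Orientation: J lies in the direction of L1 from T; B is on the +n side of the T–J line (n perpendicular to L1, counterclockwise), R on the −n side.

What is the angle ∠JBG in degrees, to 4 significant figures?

16.07°

Tangency of A1 to both parallel lines with radius 23.3 puts B and R at T ± 23.3·n: B = (-22.50, 6.070), R = (22.50, -6.070). Equal radii place Q and G the same way about J: Q = J + 23.3·n = (-5.849, 67.76), G = J − 23.3·n = (39.14, 55.62). Then cos ∠JBG = BJ·BG / (|BJ||BG|), giving 16.07°.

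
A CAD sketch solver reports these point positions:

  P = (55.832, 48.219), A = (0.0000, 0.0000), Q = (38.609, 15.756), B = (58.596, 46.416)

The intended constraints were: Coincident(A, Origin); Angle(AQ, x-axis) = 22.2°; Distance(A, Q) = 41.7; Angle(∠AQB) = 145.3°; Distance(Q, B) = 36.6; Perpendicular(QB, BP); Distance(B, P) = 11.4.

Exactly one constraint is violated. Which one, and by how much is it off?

Distance(B, P) = 11.4 — off by 8.10.

A = (0.00, 0.00) ✓; AQ at 22.20° ✓; |AQ| = 41.70 ✓; ∠AQB = 145.3° ✓; |QB| = 36.60 ✓; ∠(QB, BP) = 89.98° ✓; |BP| = 3.300 ✗.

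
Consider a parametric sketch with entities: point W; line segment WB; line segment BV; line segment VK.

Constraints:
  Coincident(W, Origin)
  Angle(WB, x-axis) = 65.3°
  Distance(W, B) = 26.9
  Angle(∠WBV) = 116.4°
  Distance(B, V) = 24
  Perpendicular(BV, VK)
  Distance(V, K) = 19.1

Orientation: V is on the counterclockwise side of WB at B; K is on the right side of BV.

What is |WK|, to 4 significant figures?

56.20

∠WBV = 116.4°, so BV runs at 65.3° + (180° − 116.4°) = 128.9° from the x-axis; with |BV| = 24.0, V = B + 24.0·(cos 128.9°, sin 128.9°) = (-3.830, 43.12). The perpendicularity gives VK at right angles to BV; with |VK| = 19.1 on the right of BV, K = V + 19.1·(0.7782, 0.6280) = (11.03, 55.11). Then |WK| = |K − W| = 56.20.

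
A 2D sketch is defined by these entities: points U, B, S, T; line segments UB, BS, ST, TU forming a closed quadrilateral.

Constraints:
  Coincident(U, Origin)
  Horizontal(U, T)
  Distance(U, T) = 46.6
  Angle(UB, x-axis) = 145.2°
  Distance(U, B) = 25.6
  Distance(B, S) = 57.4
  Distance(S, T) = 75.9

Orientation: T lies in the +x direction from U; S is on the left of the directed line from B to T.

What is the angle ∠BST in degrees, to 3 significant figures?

60.7°

Checks: |BS| = 57.40 ✓; |ST| = 75.90 ✓.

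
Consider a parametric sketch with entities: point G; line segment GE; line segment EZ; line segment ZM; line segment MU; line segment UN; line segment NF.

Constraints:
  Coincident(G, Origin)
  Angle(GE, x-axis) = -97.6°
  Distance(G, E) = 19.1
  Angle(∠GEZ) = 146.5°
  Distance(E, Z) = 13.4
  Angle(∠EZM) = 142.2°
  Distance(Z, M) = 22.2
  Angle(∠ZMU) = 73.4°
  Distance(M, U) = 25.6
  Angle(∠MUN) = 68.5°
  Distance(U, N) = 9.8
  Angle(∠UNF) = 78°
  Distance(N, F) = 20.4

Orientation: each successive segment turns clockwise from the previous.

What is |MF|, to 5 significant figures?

5.4365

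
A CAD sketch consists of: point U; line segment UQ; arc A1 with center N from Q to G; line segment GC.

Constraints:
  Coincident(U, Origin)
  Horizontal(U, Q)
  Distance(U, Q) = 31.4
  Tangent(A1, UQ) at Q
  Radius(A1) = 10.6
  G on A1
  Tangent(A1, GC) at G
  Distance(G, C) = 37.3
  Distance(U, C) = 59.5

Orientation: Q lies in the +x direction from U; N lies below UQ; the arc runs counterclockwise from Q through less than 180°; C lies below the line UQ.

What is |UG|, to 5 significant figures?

25.527

U is at the origin; U and Q share the same y with |UQ| = 31.4 and Q on the +x side, so Q = (31.400, 0.0000). Since A1 is tangent to UQ there, NQ ⟂ UQ, so N = Q + (0, -10.6) = (31.400, -10.600). Since NG ⟂ GC (tangency), |NC| = √(10.6² + 37.3²) = 38.777 regardless of where G sits on A1. So C lies on both circle(U, 59.5) and circle(N, 38.777); the below-UQ intersection is C = (33.266, -49.332). G is the foot of the tangent from C: G = (21.355, -13.985).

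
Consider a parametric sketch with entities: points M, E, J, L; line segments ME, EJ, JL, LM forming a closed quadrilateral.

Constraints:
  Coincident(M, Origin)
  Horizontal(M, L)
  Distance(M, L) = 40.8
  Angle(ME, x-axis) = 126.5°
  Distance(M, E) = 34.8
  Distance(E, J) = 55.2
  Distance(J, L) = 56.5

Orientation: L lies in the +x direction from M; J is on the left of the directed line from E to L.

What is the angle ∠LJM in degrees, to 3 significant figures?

40.2°

Checks: |EJ| = 55.20 ✓; |JL| = 56.50 ✓.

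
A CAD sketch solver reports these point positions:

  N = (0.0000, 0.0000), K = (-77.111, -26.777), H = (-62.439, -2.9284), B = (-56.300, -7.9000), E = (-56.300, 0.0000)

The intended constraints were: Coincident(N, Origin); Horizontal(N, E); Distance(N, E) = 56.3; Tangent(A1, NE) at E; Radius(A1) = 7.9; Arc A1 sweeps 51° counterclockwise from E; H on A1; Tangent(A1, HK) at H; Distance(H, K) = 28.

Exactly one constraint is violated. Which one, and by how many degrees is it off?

Tangent(A1, HK) at H — off by 7.40°.

N = (0.00, 0.00) ✓; N.y = 0.00, E.y = 0.00 ✓; |NE| = 56.30 ✓; ∠(BE, EN) = 90.00° ✓; |BE| = 7.900 ✓; bearing(B→H) − bearing(B→E) = 51.00° ✓; |BH| = 7.900 ✓; ∠(BH, HK) = 82.60° ✗; |HK| = 28.00 ✓.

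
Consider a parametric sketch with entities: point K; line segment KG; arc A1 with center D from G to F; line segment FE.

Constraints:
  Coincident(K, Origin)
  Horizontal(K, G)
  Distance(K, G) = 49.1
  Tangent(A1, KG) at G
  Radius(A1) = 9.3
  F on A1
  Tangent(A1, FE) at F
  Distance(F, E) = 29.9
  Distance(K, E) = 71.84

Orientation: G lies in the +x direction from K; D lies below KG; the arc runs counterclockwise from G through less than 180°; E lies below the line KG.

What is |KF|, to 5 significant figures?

44.542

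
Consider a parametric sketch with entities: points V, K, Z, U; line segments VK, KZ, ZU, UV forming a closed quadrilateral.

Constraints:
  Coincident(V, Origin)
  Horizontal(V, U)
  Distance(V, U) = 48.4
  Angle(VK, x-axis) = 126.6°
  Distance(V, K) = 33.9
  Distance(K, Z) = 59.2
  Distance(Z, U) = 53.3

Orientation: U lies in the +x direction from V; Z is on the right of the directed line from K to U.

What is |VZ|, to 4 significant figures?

27.51

Checks: |KZ| = 59.20 ✓; |ZU| = 53.30 ✓.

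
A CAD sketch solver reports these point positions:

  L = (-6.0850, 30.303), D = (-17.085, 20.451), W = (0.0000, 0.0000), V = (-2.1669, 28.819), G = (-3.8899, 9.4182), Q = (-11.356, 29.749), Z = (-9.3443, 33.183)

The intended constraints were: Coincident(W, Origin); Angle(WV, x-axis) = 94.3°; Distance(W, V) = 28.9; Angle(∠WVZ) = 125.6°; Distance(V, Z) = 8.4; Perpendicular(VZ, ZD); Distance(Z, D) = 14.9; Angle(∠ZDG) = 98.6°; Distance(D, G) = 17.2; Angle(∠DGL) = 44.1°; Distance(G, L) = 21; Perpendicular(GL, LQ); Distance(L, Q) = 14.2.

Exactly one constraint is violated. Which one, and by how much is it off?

Distance(L, Q) = 14.2 — off by 8.90.

W = (0.00, 0.00) ✓; WV at 94.30° ✓; |WV| = 28.90 ✓; ∠WVZ = 125.6° ✓; |VZ| = 8.400 ✓; ∠(VZ, ZD) = 90.00° ✓; |ZD| = 14.90 ✓; ∠ZDG = 98.60° ✓; |DG| = 17.20 ✓; ∠DGL = 44.10° ✓; |GL| = 21.00 ✓; ∠(GL, LQ) = 90.00° ✓; |LQ| = 5.300 ✗.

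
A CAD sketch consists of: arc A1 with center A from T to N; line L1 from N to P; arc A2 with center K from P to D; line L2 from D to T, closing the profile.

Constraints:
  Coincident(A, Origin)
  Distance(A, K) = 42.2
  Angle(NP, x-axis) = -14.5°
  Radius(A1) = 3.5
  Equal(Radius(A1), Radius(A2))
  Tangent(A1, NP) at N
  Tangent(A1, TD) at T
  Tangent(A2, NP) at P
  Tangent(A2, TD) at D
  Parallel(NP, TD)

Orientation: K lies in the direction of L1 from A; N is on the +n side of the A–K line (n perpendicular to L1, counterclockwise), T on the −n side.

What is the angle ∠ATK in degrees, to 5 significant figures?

85.259°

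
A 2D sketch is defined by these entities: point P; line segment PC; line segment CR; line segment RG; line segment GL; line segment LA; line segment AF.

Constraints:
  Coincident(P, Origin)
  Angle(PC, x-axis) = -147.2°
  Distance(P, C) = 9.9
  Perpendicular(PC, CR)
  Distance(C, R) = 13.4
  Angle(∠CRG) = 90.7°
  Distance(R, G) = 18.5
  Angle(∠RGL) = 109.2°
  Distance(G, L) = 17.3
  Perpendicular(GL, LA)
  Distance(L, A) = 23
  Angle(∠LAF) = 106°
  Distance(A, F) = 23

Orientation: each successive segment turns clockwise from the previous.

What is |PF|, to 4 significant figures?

22.18

The perpendicularity gives LA at right angles to GL, so LA runs at -127.3°; with |LA| = 23.0, A = (-0.3297, -12.67). ∠LAF = 106.0° gives AF at 158.7° from the x-axis; with |AF| = 23.0, F = (-21.76, -4.313). Then |PF| = |F − P| = 22.18.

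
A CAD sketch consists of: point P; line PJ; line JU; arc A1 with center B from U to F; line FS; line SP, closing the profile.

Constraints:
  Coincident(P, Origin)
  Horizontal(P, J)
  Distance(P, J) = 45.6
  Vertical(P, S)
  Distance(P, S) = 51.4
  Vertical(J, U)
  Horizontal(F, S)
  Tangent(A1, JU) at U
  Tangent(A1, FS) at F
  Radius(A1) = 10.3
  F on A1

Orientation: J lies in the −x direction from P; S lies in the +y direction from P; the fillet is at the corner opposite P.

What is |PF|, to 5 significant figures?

62.354

The virtual corner opposite P is at (-45.600, 51.400). Since A1 is tangent to JU there, BU ⟂ JU and A1 meets FS tangentially, so BF is at right angles to FS, with radius 10.3, so the center B sits 10.3 in from both sides at B = (-35.300, 41.100). That places the tangent points at U = (-45.600, 41.100) on JU and F = (-35.300, 51.400) on FS. Then |PF| = |F − P| = 62.354.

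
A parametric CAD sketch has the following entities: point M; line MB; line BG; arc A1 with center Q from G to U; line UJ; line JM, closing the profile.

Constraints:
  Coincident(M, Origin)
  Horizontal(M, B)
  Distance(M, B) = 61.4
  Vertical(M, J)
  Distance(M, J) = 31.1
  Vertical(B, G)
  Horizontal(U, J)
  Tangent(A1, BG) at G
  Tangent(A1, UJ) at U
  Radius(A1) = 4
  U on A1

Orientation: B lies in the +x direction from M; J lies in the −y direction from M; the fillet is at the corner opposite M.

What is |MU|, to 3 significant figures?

65.3

M is at the origin; MB is horizontal with |MB| = 61.4 and B on the +x side, so B = (61.4, 0.00). MJ is vertical with |MJ| = 31.1 and J on the −y side, so J = (0.00, -31.1). The virtual corner opposite M is at (61.4, -31.1). Since A1 is tangent to BG there, QG ⟂ BG and since A1 is tangent to UJ there, QU ⟂ UJ, with radius 4.0, so the center Q sits 4.0 in from both sides at Q = (57.4, -27.1). That places the tangent points at G = (61.4, -27.1) on BG and U = (57.4, -31.1) on UJ. Then |MU| = |U − M| = 65.3.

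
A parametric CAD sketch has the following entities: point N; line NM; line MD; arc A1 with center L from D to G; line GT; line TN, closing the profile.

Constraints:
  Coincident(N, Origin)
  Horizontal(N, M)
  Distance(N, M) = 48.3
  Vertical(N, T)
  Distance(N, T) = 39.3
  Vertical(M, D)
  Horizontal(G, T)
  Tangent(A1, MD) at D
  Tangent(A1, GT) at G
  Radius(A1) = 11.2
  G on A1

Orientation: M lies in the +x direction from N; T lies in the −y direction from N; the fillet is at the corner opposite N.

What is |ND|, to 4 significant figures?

55.88

N is at the origin; N and M share the same y with |NM| = 48.3 and M on the +x side, so M = (48.30, 0.000). NT is vertical with |NT| = 39.3 and T on the −y side, so T = (0.000, -39.30). The virtual corner opposite N is at (48.30, -39.30). Since A1 is tangent to MD there, LD ⟂ MD and the tangent condition forces LG to be normal to GT, with radius 11.2, so the center L sits 11.2 in from both sides at L = (37.10, -28.10). That places the tangent points at D = (48.30, -28.10) on MD and G = (37.10, -39.30) on GT. Then |ND| = |D − N| = 55.88.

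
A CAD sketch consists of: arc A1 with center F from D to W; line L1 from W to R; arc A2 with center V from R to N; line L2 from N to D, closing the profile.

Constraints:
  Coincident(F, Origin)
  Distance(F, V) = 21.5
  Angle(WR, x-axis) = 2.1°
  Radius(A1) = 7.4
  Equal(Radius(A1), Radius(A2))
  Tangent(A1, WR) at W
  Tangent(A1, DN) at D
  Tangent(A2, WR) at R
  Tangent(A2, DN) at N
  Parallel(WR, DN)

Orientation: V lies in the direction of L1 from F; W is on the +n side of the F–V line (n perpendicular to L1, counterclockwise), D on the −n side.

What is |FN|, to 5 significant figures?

22.738

Tangency of A1 to both parallel lines with radius 7.4 puts W and D at F ± 7.4·n: W = (-0.27116, 7.3950), D = (0.27116, -7.3950). Equal radii place R and N the same way about V: R = V + 7.4·n = (21.214, 8.1829), N = V − 7.4·n = (21.757, -6.6072). Then |FN| = |N − F| = 22.738.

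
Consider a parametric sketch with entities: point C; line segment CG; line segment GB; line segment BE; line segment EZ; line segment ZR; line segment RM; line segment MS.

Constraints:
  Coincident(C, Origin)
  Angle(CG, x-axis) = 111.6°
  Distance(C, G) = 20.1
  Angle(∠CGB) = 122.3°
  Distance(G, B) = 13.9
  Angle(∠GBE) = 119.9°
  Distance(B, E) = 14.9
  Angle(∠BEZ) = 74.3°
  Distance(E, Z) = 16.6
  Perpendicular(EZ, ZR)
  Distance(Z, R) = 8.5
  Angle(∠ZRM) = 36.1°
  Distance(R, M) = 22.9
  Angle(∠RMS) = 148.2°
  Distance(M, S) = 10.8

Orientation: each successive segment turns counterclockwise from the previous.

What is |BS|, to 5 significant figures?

35.159

C is at the origin; CG runs at 111.6° with length 20.1, so G = (-7.3993, 18.689). ∠CGB = 122.3° gives GB at 169.30° from the x-axis; with |GB| = 13.9, B = (-21.058, 21.269). ∠GBE = 119.9° gives BE at -130.60° from the x-axis; with |BE| = 14.9, E = (-30.754, 9.9561). ∠BEZ = 74.3° gives EZ at -24.900° from the x-axis; with |EZ| = 16.6, Z = (-15.697, 2.9669). EZ is perpendicular to ZR, so ZR runs at 65.100°; with |ZR| = 8.5, R = (-12.118, 10.677). ∠ZRM = 36.1° gives RM at -151.00° from the x-axis; with |RM| = 22.9, M = (-32.147, -0.42533). ∠RMS = 148.2° gives MS at -119.20° from the x-axis; with |MS| = 10.8, S = (-37.416, -9.8529). Then |BS| = |S − B| = 35.159.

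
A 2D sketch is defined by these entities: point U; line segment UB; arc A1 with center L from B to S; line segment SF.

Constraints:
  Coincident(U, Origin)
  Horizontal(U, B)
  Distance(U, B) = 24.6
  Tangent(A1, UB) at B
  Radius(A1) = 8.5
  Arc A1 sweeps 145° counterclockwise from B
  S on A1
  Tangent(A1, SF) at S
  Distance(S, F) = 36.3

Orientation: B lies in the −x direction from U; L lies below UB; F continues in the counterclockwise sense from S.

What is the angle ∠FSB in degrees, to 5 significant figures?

107.50°

U is at the origin; U and B share the same y with |UB| = 24.6 and B on the −x side, so B = (-24.600, 0.0000). The tangent condition forces LB to be normal to UB, so L = B + (0, -8.5) = (-24.600, -8.5000). On A1, B sits at bearing 90° from L; a 145° counterclockwise sweep puts S at bearing 235°, so S = L + 8.5·(cos 235°, sin 235°) = (-29.475, -15.463). A1 meets SF tangentially, so LS is at right angles to SF, so SF runs along (−sin 235°, cos 235°); with |SF| = 36.3, F = (0.25982, -36.284). Then cos ∠FSB = SF·SB / (|SF||SB|), giving 107.50°.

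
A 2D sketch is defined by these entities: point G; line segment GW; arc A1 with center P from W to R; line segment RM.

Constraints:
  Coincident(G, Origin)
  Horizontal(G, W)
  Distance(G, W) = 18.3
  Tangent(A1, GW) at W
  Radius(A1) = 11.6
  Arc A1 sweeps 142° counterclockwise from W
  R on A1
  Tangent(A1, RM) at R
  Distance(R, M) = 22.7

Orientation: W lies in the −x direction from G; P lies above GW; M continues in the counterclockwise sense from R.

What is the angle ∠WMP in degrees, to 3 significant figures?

7.73°

On A1, W sits at bearing -90° from P; a 142° counterclockwise sweep puts R at bearing 52°, so R = P + 11.6·(cos 52°, sin 52°) = (-11.2, 20.7). Since A1 is tangent to RM there, PR ⟂ RM, so RM runs along (−sin 52°, cos 52°); with |RM| = 22.7, M = (-29.0, 34.7). Then cos ∠WMP = MW·MP / (|MW||MP|), giving 7.73°.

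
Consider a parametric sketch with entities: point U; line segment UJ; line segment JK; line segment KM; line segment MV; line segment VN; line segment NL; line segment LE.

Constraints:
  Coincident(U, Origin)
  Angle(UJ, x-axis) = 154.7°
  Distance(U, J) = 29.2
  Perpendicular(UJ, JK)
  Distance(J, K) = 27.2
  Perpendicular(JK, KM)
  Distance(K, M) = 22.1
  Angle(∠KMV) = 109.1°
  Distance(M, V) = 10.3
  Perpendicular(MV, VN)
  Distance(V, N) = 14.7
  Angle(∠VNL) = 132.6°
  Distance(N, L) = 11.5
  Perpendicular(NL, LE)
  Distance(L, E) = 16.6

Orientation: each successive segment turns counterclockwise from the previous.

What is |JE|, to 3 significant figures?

34.0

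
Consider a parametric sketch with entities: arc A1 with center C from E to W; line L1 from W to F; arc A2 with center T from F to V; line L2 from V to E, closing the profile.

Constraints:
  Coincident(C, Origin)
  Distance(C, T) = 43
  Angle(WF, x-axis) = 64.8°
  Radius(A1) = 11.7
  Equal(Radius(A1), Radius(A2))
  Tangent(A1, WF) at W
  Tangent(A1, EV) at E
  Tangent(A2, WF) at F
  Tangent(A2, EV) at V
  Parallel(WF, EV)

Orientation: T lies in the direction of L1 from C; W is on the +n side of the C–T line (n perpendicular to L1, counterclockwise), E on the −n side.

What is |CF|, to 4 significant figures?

44.56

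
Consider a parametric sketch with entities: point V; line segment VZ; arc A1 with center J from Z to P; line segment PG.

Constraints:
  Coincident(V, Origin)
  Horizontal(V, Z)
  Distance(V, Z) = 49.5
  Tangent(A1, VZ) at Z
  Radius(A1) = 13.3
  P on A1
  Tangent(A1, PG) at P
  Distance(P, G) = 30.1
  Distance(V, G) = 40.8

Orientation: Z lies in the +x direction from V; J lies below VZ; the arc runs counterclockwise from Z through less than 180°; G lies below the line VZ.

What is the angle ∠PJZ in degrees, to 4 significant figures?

61.47°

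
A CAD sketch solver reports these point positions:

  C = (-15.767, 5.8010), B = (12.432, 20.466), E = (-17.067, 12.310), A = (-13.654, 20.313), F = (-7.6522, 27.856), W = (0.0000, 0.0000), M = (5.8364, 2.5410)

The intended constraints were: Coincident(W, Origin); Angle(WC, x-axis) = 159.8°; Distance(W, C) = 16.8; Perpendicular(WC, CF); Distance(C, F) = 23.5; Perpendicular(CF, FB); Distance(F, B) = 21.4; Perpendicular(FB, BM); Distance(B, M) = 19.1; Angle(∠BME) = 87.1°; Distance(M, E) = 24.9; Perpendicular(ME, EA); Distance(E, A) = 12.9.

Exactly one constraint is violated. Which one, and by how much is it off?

Distance(E, A) = 12.9 — off by 4.20.

W = (0.00, 0.00) ✓; WC at 159.8° ✓; |WC| = 16.80 ✓; ∠(WC, CF) = 90.00° ✓; |CF| = 23.50 ✓; ∠(CF, FB) = 90.00° ✓; |FB| = 21.40 ✓; ∠(FB, BM) = 90.00° ✓; |BM| = 19.10 ✓; ∠BME = 87.10° ✓; |ME| = 24.90 ✓; ∠(ME, EA) = 90.00° ✓; |EA| = 8.700 ✗.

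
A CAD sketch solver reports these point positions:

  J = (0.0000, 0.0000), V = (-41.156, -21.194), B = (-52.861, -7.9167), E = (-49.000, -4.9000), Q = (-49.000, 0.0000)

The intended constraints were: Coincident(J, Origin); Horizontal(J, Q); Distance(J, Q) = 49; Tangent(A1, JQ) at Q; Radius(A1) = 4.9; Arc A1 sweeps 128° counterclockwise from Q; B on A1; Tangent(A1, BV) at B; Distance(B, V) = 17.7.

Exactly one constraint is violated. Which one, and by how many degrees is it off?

Tangent(A1, BV) at B — off by 3.40°.

J = (0.00, 0.00) ✓; J.y = 0.00, Q.y = 0.00 ✓; |JQ| = 49.00 ✓; ∠(EQ, QJ) = 90.00° ✓; |EQ| = 4.900 ✓; bearing(E→B) − bearing(E→Q) = 128.0° ✓; |EB| = 4.900 ✓; ∠(EB, BV) = 86.60° ✗; |BV| = 17.70 ✓.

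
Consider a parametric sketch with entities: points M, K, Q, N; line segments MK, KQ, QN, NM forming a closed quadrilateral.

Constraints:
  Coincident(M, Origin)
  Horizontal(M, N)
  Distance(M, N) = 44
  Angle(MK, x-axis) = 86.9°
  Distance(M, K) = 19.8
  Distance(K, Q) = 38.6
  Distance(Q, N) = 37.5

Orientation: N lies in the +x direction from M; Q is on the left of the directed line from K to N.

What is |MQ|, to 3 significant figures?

51.2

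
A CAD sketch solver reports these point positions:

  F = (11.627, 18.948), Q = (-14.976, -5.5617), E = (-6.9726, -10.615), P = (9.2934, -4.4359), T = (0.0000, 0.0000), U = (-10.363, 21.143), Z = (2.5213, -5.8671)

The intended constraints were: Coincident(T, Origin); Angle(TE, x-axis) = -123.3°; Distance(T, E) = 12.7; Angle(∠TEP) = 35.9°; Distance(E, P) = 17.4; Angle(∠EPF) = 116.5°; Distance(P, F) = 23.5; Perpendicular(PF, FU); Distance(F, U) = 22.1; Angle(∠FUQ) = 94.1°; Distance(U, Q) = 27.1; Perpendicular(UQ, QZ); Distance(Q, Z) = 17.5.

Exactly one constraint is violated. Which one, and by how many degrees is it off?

Perpendicular(UQ, QZ) — off by 8.80°.

T = (0.00, 0.00) ✓; TE at -123.3° ✓; |TE| = 12.70 ✓; ∠TEP = 35.90° ✓; |EP| = 17.40 ✓; ∠EPF = 116.5° ✓; |PF| = 23.50 ✓; ∠(PF, FU) = 90.00° ✓; |FU| = 22.10 ✓; ∠FUQ = 94.10° ✓; |UQ| = 27.10 ✓; ∠(UQ, QZ) = 98.80° ✗; |QZ| = 17.50 ✓.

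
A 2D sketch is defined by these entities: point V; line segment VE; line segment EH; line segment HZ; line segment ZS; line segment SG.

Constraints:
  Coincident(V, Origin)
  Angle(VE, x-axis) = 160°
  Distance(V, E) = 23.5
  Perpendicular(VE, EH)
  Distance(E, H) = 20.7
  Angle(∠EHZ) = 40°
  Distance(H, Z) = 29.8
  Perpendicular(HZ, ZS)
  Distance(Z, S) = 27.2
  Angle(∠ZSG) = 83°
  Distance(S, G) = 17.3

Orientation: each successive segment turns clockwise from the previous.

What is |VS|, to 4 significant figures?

31.92

∠EHZ = 40.0° gives HZ at -70.00° from the x-axis; with |HZ| = 29.8, Z = (-4.811, -0.5137). HZ ⟂ ZS, so ZS runs at -160.0°; with |ZS| = 27.2, S = (-30.37, -9.817). Then |VS| = |S − V| = 31.92.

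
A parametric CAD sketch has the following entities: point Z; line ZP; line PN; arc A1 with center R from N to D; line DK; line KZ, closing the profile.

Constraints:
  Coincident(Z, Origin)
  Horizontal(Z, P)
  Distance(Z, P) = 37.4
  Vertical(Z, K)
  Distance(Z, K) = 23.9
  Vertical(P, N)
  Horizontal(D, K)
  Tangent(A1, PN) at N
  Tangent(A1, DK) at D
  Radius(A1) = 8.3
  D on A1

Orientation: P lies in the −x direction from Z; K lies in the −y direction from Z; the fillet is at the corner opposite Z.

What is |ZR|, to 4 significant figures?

33.02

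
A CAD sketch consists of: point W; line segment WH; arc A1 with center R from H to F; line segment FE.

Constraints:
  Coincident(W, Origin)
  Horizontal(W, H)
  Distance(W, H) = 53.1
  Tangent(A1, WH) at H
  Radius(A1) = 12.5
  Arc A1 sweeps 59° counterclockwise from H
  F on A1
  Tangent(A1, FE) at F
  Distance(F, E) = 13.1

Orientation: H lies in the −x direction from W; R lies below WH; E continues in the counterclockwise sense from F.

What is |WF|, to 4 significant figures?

64.10

A1 meets WH tangentially, so RH is at right angles to WH, so R = H + (0, -12.5) = (-53.10, -12.50). On A1, H sits at bearing 90° from R; a 59° counterclockwise sweep puts F at bearing 149°, so F = R + 12.5·(cos 149°, sin 149°) = (-63.81, -6.062). Then |WF| = |F − W| = 64.10.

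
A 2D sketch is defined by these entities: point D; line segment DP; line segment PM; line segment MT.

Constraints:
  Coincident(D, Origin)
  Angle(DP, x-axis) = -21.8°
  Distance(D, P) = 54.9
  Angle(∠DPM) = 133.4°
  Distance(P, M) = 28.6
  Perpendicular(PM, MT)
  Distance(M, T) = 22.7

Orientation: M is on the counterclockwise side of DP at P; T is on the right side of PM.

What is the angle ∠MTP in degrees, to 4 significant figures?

51.56°

∠DPM = 133.4°, so PM runs at -21.8° + (180° − 133.4°) = 24.80° from the x-axis; with |PM| = 28.6, M = P + 28.6·(cos 24.80°, sin 24.80°) = (76.94, -8.392). PM ⟂ MT; with |MT| = 22.7 on the right of PM, T = M + 22.7·(0.4195, -0.9078) = (86.46, -29.00). Then cos ∠MTP = TM·TP / (|TM||TP|), giving 51.56°.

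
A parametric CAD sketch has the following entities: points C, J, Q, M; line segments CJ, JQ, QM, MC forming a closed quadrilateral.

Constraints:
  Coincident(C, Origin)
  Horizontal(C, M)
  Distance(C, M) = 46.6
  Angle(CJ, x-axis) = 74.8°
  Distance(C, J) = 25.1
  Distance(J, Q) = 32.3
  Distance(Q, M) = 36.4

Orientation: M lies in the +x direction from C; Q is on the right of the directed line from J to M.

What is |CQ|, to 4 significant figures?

13.50

Checks: |JQ| = 32.30 ✓; |QM| = 36.40 ✓.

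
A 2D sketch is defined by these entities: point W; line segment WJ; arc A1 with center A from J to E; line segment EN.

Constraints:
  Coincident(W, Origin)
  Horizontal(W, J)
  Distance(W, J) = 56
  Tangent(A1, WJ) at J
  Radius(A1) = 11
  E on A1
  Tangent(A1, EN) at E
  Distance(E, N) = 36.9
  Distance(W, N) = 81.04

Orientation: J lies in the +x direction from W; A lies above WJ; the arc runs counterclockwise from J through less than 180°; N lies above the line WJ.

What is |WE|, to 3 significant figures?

68.0

W is at the origin; WJ is horizontal with |WJ| = 56.0 and J on the +x side, so J = (56.0, 0.00). Tangency of A1 to WJ means the radius AJ is perpendicular to WJ, so A = J + (0, 11) = (56.0, 11.0). Since AE ⟂ EN (tangency), |AN| = √(11.0² + 36.9²) = 38.5 regardless of where E sits on A1. So N lies on both circle(W, 81.04) and circle(A, 38.5); the above-WJ intersection is N = (65.0, 48.4). E is the foot of the tangent from N: E = (67.0, 11.6).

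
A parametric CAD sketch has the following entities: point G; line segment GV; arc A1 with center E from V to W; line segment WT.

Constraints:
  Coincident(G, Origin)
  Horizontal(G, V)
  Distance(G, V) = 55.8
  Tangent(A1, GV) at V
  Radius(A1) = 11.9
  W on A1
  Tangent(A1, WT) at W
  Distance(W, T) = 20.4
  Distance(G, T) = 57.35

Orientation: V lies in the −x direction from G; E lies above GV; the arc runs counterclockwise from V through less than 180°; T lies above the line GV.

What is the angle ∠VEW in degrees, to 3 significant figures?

97.0°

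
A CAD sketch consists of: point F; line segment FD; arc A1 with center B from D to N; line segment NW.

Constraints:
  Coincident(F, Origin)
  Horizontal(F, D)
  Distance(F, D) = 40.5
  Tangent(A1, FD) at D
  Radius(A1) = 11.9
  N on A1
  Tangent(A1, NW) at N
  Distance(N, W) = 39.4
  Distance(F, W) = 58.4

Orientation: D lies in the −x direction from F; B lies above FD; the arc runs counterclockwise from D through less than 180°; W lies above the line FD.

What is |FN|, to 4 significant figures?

30.93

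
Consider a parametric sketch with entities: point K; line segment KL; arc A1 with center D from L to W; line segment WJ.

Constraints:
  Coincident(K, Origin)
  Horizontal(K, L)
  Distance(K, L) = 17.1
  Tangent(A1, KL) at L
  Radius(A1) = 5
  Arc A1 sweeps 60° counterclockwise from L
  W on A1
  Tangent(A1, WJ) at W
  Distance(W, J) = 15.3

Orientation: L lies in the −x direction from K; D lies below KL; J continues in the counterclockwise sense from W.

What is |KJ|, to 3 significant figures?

33.1

K is at the origin; K and L share the same y with |KL| = 17.1 and L on the −x side, so L = (-17.1, 0.00). A1 meets KL tangentially, so DL is at right angles to KL, so D = L + (0, -5) = (-17.1, -5.00). On A1, L sits at bearing 90° from D; a 60° counterclockwise sweep puts W at bearing 150°, so W = D + 5.0·(cos 150°, sin 150°) = (-21.4, -2.50). Since A1 is tangent to WJ there, DW ⟂ WJ, so WJ runs along (−sin 150°, cos 150°); with |WJ| = 15.3, J = (-29.1, -15.8). Then |KJ| = |J − K| = 33.1.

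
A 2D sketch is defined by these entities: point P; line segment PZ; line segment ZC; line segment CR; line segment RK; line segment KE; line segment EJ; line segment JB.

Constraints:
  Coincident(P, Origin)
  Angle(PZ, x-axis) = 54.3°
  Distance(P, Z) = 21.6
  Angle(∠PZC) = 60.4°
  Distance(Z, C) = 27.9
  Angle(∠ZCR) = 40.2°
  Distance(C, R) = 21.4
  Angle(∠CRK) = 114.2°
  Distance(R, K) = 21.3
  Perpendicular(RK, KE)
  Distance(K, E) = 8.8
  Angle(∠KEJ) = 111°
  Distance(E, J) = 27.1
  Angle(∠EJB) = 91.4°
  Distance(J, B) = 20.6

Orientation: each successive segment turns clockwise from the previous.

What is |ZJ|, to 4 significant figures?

23.19

P is at the origin; PZ runs at 54.3° with length 21.6, so Z = (12.60, 17.54). ∠PZC = 60.4° gives ZC at -65.30° from the x-axis; with |ZC| = 27.9, C = (24.26, -7.806). ∠ZCR = 40.2° gives CR at 154.9° from the x-axis; with |CR| = 21.4, R = (4.884, 1.271). ∠CRK = 114.2° gives RK at 89.10° from the x-axis; with |RK| = 21.3, K = (5.218, 22.57). RK ⟂ KE, so KE runs at -0.9000°; with |KE| = 8.8, E = (14.02, 22.43). ∠KEJ = 111.0° gives EJ at -69.90° from the x-axis; with |EJ| = 27.1, J = (23.33, -3.019). Then |ZJ| = |J − Z| = 23.19.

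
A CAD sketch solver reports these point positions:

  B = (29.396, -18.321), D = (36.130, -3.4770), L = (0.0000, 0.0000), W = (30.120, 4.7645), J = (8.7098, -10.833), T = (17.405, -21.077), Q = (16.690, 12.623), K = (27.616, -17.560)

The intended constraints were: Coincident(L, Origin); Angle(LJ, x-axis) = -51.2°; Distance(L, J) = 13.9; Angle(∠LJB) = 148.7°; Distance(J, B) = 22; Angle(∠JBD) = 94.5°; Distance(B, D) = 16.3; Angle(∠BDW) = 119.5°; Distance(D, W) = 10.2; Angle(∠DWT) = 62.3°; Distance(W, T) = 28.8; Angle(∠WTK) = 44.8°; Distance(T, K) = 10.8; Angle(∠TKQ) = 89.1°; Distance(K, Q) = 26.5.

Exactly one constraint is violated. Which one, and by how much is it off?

Distance(K, Q) = 26.5 — off by 5.60.

L = (0.00, 0.00) ✓; LJ at -51.20° ✓; |LJ| = 13.90 ✓; ∠LJB = 148.7° ✓; |JB| = 22.00 ✓; ∠JBD = 94.50° ✓; |BD| = 16.30 ✓; ∠BDW = 119.5° ✓; |DW| = 10.20 ✓; ∠DWT = 62.30° ✓; |WT| = 28.80 ✓; ∠WTK = 44.80° ✓; |TK| = 10.80 ✓; ∠TKQ = 89.11° ✓; |KQ| = 32.10 ✗.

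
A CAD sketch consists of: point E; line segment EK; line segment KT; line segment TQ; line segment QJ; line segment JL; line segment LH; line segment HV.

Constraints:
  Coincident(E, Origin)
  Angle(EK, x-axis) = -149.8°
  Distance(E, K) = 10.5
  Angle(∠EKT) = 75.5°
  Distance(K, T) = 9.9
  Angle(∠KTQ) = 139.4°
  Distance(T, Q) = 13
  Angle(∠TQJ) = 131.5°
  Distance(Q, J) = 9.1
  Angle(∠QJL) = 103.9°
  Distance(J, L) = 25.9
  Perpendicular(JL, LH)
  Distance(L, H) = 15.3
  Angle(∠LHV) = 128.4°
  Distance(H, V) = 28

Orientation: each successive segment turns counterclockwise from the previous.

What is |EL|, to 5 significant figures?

16.013

E is at the origin; EK runs at -149.8° with length 10.5, so K = (-9.0749, -5.2817). ∠EKT = 75.5° gives KT at -45.300° from the x-axis; with |KT| = 9.9, T = (-2.1113, -12.319). ∠KTQ = 139.4° gives TQ at -4.7000° from the x-axis; with |TQ| = 13.0, Q = (10.845, -13.384). ∠TQJ = 131.5° gives QJ at 43.800° from the x-axis; with |QJ| = 9.1, J = (17.413, -7.0853). ∠QJL = 103.9° gives JL at 119.90° from the x-axis; with |JL| = 25.9, L = (4.5022, 15.367). Then |EL| = |L − E| = 16.013.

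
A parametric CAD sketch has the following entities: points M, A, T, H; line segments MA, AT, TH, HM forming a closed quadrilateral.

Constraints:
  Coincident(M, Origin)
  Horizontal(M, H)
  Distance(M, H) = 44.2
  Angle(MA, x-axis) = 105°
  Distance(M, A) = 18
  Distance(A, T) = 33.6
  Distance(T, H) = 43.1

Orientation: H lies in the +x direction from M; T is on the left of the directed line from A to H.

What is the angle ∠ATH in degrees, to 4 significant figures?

84.11°

Checks: |AT| = 33.60 ✓; |TH| = 43.10 ✓.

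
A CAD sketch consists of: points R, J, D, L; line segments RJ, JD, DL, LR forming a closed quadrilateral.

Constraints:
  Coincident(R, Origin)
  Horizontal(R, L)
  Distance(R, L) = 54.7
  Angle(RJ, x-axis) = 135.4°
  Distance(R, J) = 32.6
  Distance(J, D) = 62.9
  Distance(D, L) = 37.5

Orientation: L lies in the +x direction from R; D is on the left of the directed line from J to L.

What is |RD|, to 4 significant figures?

51.47

Checks: |RL| = 54.70 ✓; |RJ| = 32.60 ✓; |JD| = 62.90 ✓; |DL| = 37.50 ✓.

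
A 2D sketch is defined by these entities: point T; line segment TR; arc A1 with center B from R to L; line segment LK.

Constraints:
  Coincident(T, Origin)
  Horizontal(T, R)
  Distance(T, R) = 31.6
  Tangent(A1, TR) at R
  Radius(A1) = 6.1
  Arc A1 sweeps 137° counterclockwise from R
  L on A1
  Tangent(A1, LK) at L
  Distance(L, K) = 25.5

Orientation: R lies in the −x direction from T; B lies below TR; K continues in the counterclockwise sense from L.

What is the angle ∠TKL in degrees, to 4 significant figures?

78.47°

On A1, R sits at bearing 90° from B; a 137° counterclockwise sweep puts L at bearing 227°, so L = B + 6.1·(cos 227°, sin 227°) = (-35.76, -10.56). A1 meets LK tangentially, so BL is at right angles to LK, so LK runs along (−sin 227°, cos 227°); with |LK| = 25.5, K = (-17.11, -27.95). Then cos ∠TKL = KT·KL / (|KT||KL|), giving 78.47°.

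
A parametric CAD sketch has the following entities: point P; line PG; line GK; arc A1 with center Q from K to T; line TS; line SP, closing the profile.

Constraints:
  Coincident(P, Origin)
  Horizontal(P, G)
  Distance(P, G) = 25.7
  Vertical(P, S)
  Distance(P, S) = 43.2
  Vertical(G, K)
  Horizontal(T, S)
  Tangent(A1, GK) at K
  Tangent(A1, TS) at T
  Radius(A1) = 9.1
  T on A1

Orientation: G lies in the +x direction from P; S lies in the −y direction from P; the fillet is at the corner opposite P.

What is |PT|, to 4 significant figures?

46.28

P is at the origin; PG is horizontal with |PG| = 25.7 and G on the +x side, so G = (25.70, 0.000). PS is vertical with |PS| = 43.2 and S on the −y side, so S = (0.000, -43.20). The virtual corner opposite P is at (25.70, -43.20). Tangency of A1 to GK means the radius QK is perpendicular to GK and the tangent condition forces QT to be normal to TS, with radius 9.1, so the center Q sits 9.1 in from both sides at Q = (16.60, -34.10). That places the tangent points at K = (25.70, -34.10) on GK and T = (16.60, -43.20) on TS. Then |PT| = |T − P| = 46.28.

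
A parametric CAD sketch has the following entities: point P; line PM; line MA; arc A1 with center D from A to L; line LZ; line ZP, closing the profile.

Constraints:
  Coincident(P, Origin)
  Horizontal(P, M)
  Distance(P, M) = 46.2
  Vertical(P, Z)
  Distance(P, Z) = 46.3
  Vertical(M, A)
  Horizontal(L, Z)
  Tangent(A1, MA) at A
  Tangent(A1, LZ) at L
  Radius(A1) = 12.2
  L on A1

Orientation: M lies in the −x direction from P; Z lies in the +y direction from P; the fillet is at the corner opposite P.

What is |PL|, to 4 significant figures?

57.44

P is at the origin; P and M share the same y with |PM| = 46.2 and M on the −x side, so M = (-46.20, 0.000). P and Z share the same x with |PZ| = 46.3 and Z on the +y side, so Z = (0.000, 46.30). The virtual corner opposite P is at (-46.20, 46.30). A1 meets MA tangentially, so DA is at right angles to MA and the tangent condition forces DL to be normal to LZ, with radius 12.2, so the center D sits 12.2 in from both sides at D = (-34.00, 34.10). That places the tangent points at A = (-46.20, 34.10) on MA and L = (-34.00, 46.30) on LZ. Then |PL| = |L − P| = 57.44.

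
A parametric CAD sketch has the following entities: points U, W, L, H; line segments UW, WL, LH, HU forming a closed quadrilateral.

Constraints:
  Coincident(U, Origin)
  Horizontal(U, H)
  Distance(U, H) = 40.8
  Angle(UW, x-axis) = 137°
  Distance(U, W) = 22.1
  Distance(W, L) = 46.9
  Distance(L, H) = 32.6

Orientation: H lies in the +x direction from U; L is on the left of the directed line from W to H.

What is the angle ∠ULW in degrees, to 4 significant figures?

28.11°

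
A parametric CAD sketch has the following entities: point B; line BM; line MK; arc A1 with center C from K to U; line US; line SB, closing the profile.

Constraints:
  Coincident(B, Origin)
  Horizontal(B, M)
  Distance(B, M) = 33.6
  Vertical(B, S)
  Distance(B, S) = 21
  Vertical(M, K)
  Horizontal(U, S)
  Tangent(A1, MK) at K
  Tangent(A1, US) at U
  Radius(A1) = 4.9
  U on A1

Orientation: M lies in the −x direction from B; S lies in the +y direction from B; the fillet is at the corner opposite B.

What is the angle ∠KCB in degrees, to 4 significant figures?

150.7°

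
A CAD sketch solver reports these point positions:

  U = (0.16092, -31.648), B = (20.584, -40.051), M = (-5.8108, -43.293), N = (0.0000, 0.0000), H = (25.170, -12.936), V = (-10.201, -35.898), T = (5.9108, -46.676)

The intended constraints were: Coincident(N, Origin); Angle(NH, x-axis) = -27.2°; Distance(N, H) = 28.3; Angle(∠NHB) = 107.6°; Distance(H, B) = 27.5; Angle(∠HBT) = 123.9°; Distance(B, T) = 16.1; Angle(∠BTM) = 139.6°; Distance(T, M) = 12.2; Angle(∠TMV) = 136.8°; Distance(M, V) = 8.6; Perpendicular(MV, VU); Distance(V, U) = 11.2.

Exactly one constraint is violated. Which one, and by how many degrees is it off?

Perpendicular(MV, VU) — off by 8.40°.

N = (0.00, 0.00) ✓; NH at -27.20° ✓; |NH| = 28.30 ✓; ∠NHB = 107.6° ✓; |HB| = 27.50 ✓; ∠HBT = 123.9° ✓; |BT| = 16.10 ✓; ∠BTM = 139.6° ✓; |TM| = 12.20 ✓; ∠TMV = 136.8° ✓; |MV| = 8.600 ✓; ∠(MV, VU) = 98.40° ✗; |VU| = 11.20 ✓.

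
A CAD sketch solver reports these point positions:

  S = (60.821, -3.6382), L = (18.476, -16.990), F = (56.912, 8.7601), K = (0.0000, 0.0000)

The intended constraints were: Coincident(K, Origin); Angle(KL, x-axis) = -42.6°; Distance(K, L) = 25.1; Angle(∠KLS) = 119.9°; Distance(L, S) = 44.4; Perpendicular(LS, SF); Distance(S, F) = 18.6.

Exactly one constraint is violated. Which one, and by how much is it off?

Distance(S, F) = 18.6 — off by 5.60.

K = (0.00, 0.00) ✓; KL at -42.60° ✓; |KL| = 25.10 ✓; ∠KLS = 119.9° ✓; |LS| = 44.40 ✓; ∠(LS, SF) = 90.00° ✓; |SF| = 13.00 ✗.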